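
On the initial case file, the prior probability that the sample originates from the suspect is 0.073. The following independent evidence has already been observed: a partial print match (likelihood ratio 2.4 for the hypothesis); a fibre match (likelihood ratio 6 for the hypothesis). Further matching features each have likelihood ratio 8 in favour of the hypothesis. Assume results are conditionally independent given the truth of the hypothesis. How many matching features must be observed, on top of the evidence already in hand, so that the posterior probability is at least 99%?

Prior odds = 0.073/0.927 = 73/927.
Combined Bayes factor of the evidence already in hand = 2.4 × 6 = 14.4.
Odds after that evidence = (73/927) × 14.4 = 584/515.
Target odds = 0.99/0.01 = 99.
Need 8ⁿ ≥ 99 ÷ (584/515) = 50985/584.
8² = 64 falls short of 50985/584 but 8³ = 512 reaches it, so n = 3.

3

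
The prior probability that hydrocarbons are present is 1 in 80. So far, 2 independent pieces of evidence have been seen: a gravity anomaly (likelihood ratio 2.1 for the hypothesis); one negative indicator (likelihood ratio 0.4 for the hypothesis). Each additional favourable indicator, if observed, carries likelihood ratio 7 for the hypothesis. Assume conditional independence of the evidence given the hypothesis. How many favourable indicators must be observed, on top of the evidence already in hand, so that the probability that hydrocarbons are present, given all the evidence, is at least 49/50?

5

Prior odds = 0.0125/0.9875 = 1/79.
Combined Bayes factor of the evidence already in hand = 2.1 × 0.4 = 0.84.
Odds after that evidence = (1/79) × 0.84 = 21/1975.
Target odds = 0.98/0.02 = 49.
Need 7ⁿ ≥ 49 ÷ (21/1975) = 13825/3.
7⁴ = 2401 falls short of 13825/3 but 7⁵ = 16807 reaches it, so n = 5.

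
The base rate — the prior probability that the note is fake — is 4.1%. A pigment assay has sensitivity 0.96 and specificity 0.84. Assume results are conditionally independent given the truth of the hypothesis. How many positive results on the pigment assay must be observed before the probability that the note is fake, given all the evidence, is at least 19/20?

4

Prior odds: 0.041 ÷ 0.959 = 41/959.
False-positive rate = 1 − 0.84 = 0.16; likelihood ratio of a positive = 0.96/0.16 = 6.
Target odds: 0.95 ÷ 0.05 = 19.
Need (41/959) × 6ⁿ ≥ 19, i.e. 6ⁿ ≥ 18221/41.
6³ = 216 falls short of 18221/41 but 6⁴ = 1296 reaches it, so n = 4.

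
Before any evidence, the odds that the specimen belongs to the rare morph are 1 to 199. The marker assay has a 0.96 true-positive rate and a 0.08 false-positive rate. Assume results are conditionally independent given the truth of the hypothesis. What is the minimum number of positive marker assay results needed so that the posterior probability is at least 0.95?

4

Prior odds = 1/199.
Likelihood ratio of a positive result = 0.96/0.08 = 12.
Target odds: 0.95 ÷ 0.05 = 19.
Need (1/199) × 12ⁿ ≥ 19, i.e. 12ⁿ ≥ 3781.
12³ = 1728 falls short of 3781 but 12⁴ = 20736 reaches it, so n = 4.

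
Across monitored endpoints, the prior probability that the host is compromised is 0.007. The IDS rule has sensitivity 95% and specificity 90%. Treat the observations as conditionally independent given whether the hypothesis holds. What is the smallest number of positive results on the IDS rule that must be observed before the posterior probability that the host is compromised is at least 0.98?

4

Prior odds: 0.007 ÷ 0.993 = 7/993.
False-positive rate = 1 − 0.9 = 0.1; likelihood ratio of a positive = 0.95/0.1 = 9.5.
Target posterior odds = 0.98/0.02 = 49.
Need (7/993) × 9.5ⁿ ≥ 49, i.e. 9.5ⁿ ≥ 6951.
9.5³ = 857.375 falls short of 6951 but 9.5⁴ = 8145.0625 reaches it, so n = 4.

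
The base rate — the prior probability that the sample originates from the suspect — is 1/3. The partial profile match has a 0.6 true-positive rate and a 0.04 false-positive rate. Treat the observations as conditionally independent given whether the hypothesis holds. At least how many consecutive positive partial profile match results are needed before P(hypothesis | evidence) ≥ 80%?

Prior odds: (1/3) ÷ (2/3) = 0.5.
Likelihood ratio of a positive result = 0.6/0.04 = 15.
Target odds: 0.8 ÷ 0.2 = 4.
Require 15ⁿ ≥ 4 ÷ 0.5 = 8.
15¹ = 15, which meets the required 8; so n = 1.

1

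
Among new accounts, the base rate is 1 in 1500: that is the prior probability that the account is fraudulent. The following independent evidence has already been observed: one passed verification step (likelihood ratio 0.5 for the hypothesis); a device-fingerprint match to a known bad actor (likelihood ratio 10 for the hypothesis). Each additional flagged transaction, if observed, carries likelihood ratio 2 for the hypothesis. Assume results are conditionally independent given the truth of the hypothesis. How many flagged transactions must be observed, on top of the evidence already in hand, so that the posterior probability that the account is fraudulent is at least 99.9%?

Prior odds = (1/1500)/(1499/1500) = 1/1499.
Combined Bayes factor of the evidence already in hand = 0.5 × 10 = 5.
Odds after that evidence = (1/1499) × 5 = 5/1499.
Target odds = 0.999/0.001 = 999.
Need 2ⁿ ≥ 999 ÷ (5/1499) = 299500.2.
2¹⁸ = 262144 falls short of 299500.2 but 2¹⁹ = 524288 reaches it, so n = 19.

19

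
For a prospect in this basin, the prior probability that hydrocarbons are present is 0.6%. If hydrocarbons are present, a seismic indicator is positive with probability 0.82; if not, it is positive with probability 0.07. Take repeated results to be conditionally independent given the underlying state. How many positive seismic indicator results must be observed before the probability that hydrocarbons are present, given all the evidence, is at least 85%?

Prior odds = 0.006/0.994 = 3/497.
Likelihood ratio of a positive = 0.82/0.07 = 82/7.
Target odds: 0.85 ÷ 0.15 = 17/3.
Need (3/497) × (82/7)ⁿ ≥ 17/3, i.e. (82/7)ⁿ ≥ 8449/9.
(82/7)² = 6724/49 falls short of 8449/9 but (82/7)³ = 551368/343 reaches it, so n = 3.

3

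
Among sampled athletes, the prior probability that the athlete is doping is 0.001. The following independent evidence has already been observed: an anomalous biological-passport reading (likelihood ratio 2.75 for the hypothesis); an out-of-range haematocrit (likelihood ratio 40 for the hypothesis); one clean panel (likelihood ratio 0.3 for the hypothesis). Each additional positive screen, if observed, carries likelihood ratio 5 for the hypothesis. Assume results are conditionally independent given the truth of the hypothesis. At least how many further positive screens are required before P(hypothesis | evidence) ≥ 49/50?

5

Prior odds = 0.001/0.999 = 1/999.
Combined Bayes factor of the evidence already in hand = 2.75 × 40 × 0.3 = 33.
Odds after that evidence = (1/999) × 33 = 11/333.
Target odds = 0.98/0.02 = 49.
Need 5ⁿ ≥ 49 ÷ (11/333) = 16317/11.
5⁴ = 625 falls short of 16317/11 but 5⁵ = 3125 reaches it, so n = 5.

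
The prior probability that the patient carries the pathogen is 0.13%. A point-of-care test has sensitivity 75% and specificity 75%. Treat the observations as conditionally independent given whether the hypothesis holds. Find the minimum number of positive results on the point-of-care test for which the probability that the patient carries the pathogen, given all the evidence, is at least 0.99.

11

Prior odds: 0.0013 ÷ 0.9987 = 13/9987.
False-positive rate = 1 − 0.75 = 0.25; likelihood ratio of a positive = 0.75/0.25 = 3.
Target posterior odds = 0.99/0.01 = 99.
Require 3ⁿ ≥ 99 ÷ (13/9987) = 988713/13.
3¹⁰ = 59049 falls short of 988713/13 but 3¹¹ = 177147 reaches it, so n = 11.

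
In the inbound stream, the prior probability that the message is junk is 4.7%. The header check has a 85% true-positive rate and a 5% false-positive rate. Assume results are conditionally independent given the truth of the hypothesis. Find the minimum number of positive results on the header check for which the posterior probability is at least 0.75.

2

Prior odds = 0.047/0.953 = 47/953.
Likelihood ratio of a positive result = 0.85/0.05 = 17.
Target odds: 0.75 ÷ 0.25 = 3.
Need (47/953) × 17ⁿ ≥ 3, i.e. 17ⁿ ≥ 2859/47.
17¹ = 17 falls short of 2859/47 but 17² = 289 reaches it, so n = 2.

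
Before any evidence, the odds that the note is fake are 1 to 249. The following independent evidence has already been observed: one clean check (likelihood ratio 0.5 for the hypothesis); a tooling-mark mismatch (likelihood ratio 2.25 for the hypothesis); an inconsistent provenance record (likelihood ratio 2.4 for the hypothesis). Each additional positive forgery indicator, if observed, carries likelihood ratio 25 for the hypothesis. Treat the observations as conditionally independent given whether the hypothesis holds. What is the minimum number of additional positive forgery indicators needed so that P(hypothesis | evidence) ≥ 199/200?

Prior odds = 1/249.
Combined Bayes factor of the evidence already in hand = 0.5 × 2.25 × 2.4 = 2.7.
Odds after that evidence = (1/249) × 2.7 = 9/830.
Target odds = 0.995/0.005 = 199.
Need 25ⁿ ≥ 199 ÷ (9/830) = 165170/9.
25³ = 15625 falls short of 165170/9 but 25⁴ = 390625 reaches it, so n = 4.

4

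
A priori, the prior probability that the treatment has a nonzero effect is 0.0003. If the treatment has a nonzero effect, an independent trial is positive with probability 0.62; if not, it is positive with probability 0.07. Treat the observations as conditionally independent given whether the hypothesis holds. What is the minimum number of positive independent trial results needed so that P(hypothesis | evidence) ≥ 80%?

Prior odds = 0.0003/0.9997 = 3/9997.
Likelihood ratio of a positive = 0.62/0.07 = 62/7.
Target odds: 0.8 ÷ 0.2 = 4.
Need (3/9997) × (62/7)ⁿ ≥ 4, i.e. (62/7)ⁿ ≥ 39988/3.
(62/7)⁴ = 14776336/2401 falls short of 39988/3 but (62/7)⁵ = 916132832/16807 reaches it, so n = 5.

5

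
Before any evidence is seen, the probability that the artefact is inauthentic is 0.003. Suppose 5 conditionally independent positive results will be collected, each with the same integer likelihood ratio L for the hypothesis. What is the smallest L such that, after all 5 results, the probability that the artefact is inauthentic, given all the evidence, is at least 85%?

5

Prior odds = 0.003/0.997 = 3/997.
Target odds = 0.85/0.15 = 17/3.
Need L⁵ ≥ 17/3 ÷ (3/997) = 16949/9.
4⁵ = 1024 < 16949/9 ≤ 3125 = 5⁵, so L = 5.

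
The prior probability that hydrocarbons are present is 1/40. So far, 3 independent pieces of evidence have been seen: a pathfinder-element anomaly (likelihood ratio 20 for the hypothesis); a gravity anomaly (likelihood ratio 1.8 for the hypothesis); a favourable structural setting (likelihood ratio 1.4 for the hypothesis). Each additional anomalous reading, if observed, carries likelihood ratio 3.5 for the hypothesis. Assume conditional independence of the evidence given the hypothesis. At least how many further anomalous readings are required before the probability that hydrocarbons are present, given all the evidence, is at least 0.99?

4

Prior odds = 0.025/0.975 = 1/39.
Combined Bayes factor of the evidence already in hand = 20 × 1.8 × 1.4 = 50.4.
Odds after that evidence = (1/39) × 50.4 = 84/65.
Target odds = 0.99/0.01 = 99.
Need 3.5ⁿ ≥ 99 ÷ (84/65) = 2145/28.
3.5³ = 42.875 falls short of 2145/28 but 3.5⁴ = 150.0625 reaches it, so n = 4.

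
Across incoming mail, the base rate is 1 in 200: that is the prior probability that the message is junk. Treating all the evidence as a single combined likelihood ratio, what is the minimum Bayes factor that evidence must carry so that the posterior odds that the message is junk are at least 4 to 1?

Prior odds = 0.005/0.995 = 1/199.
Target odds = 4.
Required Bayes factor = 4 ÷ (1/199) = 796.

796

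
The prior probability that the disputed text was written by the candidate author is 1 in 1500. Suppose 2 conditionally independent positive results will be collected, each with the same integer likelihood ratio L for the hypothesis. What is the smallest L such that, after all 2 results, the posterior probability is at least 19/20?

Prior odds = (1/1500)/(1499/1500) = 1/1499.
Target odds = 0.95/0.05 = 19.
Need L² ≥ 19 ÷ (1/1499) = 28481.
168² = 28224 < 28481 ≤ 28561 = 169², so L = 169.

169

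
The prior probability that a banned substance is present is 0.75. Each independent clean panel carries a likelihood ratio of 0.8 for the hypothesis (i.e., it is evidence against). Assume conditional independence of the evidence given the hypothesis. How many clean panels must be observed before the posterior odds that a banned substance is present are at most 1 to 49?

Prior odds: 0.75 ÷ 0.25 = 3.
Likelihood ratio per clean panel = 0.8.
Target odds = 1/49.
Require 0.8ⁿ ≤ 1/49 ÷ 3 = 1/147.
0.8²² ≈0.0073787 is still above 1/147 but 0.8²³ ≈0.00590296 is at or below it, so n = 23.

23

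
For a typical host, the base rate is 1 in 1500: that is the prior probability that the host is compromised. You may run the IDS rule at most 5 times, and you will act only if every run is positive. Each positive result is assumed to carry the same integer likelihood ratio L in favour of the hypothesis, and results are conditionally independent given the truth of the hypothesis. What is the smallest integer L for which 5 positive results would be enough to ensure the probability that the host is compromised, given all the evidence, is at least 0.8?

6

Prior odds = (1/1500)/(1499/1500) = 1/1499.
Target odds = 0.8/0.2 = 4.
Need L⁵ ≥ 4 ÷ (1/1499) = 5996.
5⁵ = 3125 < 5996 ≤ 7776 = 6⁵, so L = 6.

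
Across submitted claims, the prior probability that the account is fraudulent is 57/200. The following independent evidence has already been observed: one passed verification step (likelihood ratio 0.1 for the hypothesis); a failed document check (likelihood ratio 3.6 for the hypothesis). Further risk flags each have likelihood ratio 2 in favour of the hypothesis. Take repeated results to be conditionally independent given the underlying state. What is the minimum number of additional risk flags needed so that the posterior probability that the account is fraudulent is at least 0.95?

Prior odds = 0.285/0.715 = 57/143.
Combined Bayes factor of the evidence already in hand = 0.1 × 3.6 = 0.36.
Odds after that evidence = (57/143) × 0.36 = 513/3575.
Target odds = 0.95/0.05 = 19.
Need 2ⁿ ≥ 19 ÷ (513/3575) = 3575/27.
2⁷ = 128 falls short of 3575/27 but 2⁸ = 256 reaches it, so n = 8.

8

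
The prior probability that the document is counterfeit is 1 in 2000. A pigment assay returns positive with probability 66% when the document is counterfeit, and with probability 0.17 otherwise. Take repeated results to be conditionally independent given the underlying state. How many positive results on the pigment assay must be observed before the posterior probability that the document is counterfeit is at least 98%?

9

Prior odds = 0.0005/0.9995 = 1/1999.
Likelihood ratio of a positive result = 0.66/0.17 = 66/17.
Target posterior odds = 0.98/0.02 = 49.
Require (66/17)ⁿ ≥ 49 ÷ (1/1999) = 97951.
(66/17)⁸ ≈51613.1 falls short of 97951 but (66/17)⁹ ≈200380 reaches it, so n = 9.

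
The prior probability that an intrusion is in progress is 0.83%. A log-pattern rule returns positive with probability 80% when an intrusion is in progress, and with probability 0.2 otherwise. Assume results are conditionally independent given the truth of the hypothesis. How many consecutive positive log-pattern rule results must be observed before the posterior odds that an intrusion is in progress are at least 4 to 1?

5

Prior odds: 0.0083 ÷ 0.9917 = 83/9917.
Likelihood ratio of a positive result = 0.8/0.2 = 4.
Target odds = 4.
Need (83/9917) × 4ⁿ ≥ 4, i.e. 4ⁿ ≥ 39668/83.
4⁴ = 256 falls short of 39668/83 but 4⁵ = 1024 reaches it, so n = 5.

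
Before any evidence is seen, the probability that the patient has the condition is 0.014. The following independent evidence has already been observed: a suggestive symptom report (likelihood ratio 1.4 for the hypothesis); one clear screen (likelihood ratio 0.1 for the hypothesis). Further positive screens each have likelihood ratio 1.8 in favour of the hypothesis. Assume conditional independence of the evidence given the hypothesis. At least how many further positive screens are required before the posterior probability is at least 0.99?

19

Prior odds = 0.014/0.986 = 7/493.
Combined Bayes factor of the evidence already in hand = 1.4 × 0.1 = 0.14.
Odds after that evidence = (7/493) × 0.14 = 49/24650.
Target odds = 0.99/0.01 = 99.
Need 1.8ⁿ ≥ 99 ÷ (49/24650) = 2440350/49.
1.8¹⁸ ≈39346.4 falls short of 2440350/49 but 1.8¹⁹ ≈70823.5 reaches it, so n = 19.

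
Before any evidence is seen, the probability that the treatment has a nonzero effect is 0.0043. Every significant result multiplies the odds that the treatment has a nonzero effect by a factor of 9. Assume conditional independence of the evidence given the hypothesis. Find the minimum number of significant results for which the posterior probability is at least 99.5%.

Prior odds: 0.0043 ÷ 0.9957 = 43/9957.
Likelihood ratio per significant result = 9.
Target odds: 0.995 ÷ 0.005 = 199.
Need (43/9957) × 9ⁿ ≥ 199, i.e. 9ⁿ ≥ 1981443/43.
9⁴ = 6561 falls short of 1981443/43 but 9⁵ = 59049 reaches it, so n = 5.

5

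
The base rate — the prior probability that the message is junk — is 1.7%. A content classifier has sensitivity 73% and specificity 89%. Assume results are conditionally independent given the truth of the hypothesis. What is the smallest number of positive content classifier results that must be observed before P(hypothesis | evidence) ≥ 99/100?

5

Prior odds: 0.017 ÷ 0.983 = 17/983.
False-positive rate = 1 − 0.89 = 0.11; likelihood ratio of a positive = 0.73/0.11 = 73/11.
Target odds: 0.99 ÷ 0.01 = 99.
Need (17/983) × (73/11)ⁿ ≥ 99, i.e. (73/11)ⁿ ≥ 97317/17.
(73/11)⁴ = 28398241/14641 falls short of 97317/17 but (73/11)⁵ ≈12872.1 reaches it, so n = 5.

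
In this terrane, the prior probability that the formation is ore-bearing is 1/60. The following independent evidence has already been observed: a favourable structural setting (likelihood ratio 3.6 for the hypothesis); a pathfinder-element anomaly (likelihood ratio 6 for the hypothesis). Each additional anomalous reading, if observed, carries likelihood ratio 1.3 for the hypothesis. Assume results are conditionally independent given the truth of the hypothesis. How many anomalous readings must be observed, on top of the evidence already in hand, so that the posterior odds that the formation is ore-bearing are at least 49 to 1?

19

Prior odds = (1/60)/(59/60) = 1/59.
Combined Bayes factor of the evidence already in hand = 3.6 × 6 = 21.6.
Odds after that evidence = (1/59) × 21.6 = 108/295.
Target odds = 49.
Need 1.3ⁿ ≥ 49 ÷ (108/295) = 14455/108.
1.3¹⁸ ≈112.455 falls short of 14455/108 but 1.3¹⁹ ≈146.192 reaches it, so n = 19.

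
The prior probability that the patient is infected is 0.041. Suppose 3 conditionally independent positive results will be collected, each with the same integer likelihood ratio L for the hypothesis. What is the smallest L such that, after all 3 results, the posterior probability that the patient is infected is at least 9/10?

Prior odds = 0.041/0.959 = 41/959.
Target odds = 0.9/0.1 = 9.
Need L³ ≥ 9 ÷ (41/959) = 8631/41.
5³ = 125 < 8631/41 ≤ 216 = 6³, so L = 6.

6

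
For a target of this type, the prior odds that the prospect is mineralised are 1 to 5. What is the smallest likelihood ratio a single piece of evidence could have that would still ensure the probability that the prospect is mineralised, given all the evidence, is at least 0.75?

Prior odds = 0.2.
Target odds = 0.75/0.25 = 3.
Required Bayes factor = 3 ÷ 0.2 = 15.

15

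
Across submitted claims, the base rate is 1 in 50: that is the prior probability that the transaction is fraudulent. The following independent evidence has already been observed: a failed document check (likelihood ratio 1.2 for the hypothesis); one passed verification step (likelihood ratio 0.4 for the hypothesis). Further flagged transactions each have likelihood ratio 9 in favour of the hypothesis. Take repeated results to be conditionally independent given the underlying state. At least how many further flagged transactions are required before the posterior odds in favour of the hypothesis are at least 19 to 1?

Prior odds = 0.02/0.98 = 1/49.
Combined Bayes factor of the evidence already in hand = 1.2 × 0.4 = 0.48.
Odds after that evidence = (1/49) × 0.48 = 12/1225.
Target odds = 19.
Need 9ⁿ ≥ 19 ÷ (12/1225) = 23275/12.
9³ = 729 falls short of 23275/12 but 9⁴ = 6561 reaches it, so n = 4.

4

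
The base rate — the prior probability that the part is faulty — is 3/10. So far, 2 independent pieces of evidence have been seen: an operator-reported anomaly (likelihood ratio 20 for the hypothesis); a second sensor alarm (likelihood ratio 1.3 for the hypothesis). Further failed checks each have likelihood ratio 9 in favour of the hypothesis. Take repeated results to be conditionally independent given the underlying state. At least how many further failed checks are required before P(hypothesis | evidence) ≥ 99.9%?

Prior odds = 0.3/0.7 = 3/7.
Combined Bayes factor of the evidence already in hand = 20 × 1.3 = 26.
Odds after that evidence = (3/7) × 26 = 78/7.
Target odds = 0.999/0.001 = 999.
Need 9ⁿ ≥ 999 ÷ (78/7) = 2331/26.
9² = 81 falls short of 2331/26 but 9³ = 729 reaches it, so n = 3.

3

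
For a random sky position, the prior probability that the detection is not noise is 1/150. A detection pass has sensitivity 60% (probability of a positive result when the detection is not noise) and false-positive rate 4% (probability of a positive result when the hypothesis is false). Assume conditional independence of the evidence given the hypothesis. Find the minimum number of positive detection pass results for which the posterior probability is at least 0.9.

Prior odds: (1/150) ÷ (149/150) = 1/149.
Likelihood ratio of a positive result = 0.6/0.04 = 15.
Target odds: 0.9 ÷ 0.1 = 9.
Need (1/149) × 15ⁿ ≥ 9, i.e. 15ⁿ ≥ 1341.
15² = 225 falls short of 1341 but 15³ = 3375 reaches it, so n = 3.

3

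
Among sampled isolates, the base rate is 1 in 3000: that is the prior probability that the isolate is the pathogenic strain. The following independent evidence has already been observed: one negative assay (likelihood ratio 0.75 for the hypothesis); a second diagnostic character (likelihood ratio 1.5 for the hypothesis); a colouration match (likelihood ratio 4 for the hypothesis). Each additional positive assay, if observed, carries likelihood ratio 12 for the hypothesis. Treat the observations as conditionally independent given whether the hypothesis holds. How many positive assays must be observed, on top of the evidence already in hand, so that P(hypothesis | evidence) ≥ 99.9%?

6

Prior odds = (1/3000)/(2999/3000) = 1/2999.
Combined Bayes factor of the evidence already in hand = 0.75 × 1.5 × 4 = 4.5.
Odds after that evidence = (1/2999) × 4.5 = 9/5998.
Target odds = 0.999/0.001 = 999.
Need 12ⁿ ≥ 999 ÷ (9/5998) = 665778.
12⁵ = 248832 falls short of 665778 but 12⁶ = 2985984 reaches it, so n = 6.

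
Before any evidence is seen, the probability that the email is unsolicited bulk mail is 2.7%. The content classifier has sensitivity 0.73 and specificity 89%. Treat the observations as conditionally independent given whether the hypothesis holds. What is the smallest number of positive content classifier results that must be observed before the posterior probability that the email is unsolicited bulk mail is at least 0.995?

5

Prior odds: 0.027 ÷ 0.973 = 27/973.
False-positive rate = 1 − 0.89 = 0.11; likelihood ratio of a positive = 0.73/0.11 = 73/11.
Target odds: 0.995 ÷ 0.005 = 199.
Need (27/973) × (73/11)ⁿ ≥ 199, i.e. (73/11)ⁿ ≥ 193627/27.
(73/11)⁴ = 28398241/14641 falls short of 193627/27 but (73/11)⁵ ≈12872.1 reaches it, so n = 5.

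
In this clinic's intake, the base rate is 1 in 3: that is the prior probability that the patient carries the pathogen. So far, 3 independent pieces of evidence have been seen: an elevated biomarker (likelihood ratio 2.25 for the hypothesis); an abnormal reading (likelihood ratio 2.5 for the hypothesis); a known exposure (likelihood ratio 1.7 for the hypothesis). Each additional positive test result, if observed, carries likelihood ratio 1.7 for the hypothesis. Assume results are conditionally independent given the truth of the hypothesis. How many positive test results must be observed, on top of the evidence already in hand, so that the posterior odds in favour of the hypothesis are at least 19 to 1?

Prior odds = (1/3)/(2/3) = 0.5.
Combined Bayes factor of the evidence already in hand = 2.25 × 2.5 × 1.7 = 9.5625.
Odds after that evidence = 0.5 × 9.5625 = 4.78125.
Target odds = 19.
Need 1.7ⁿ ≥ 19 ÷ 4.78125 = 608/153.
1.7² = 2.89 falls short of 608/153 but 1.7³ = 4.913 reaches it, so n = 3.

3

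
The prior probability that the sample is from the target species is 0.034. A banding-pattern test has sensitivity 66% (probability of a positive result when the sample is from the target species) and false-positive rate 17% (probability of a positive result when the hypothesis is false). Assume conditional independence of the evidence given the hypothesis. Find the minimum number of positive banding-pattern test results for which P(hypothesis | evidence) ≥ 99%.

6

Prior odds = 0.034/0.966 = 17/483.
Likelihood ratio of a positive result = 0.66/0.17 = 66/17.
Target posterior odds = 0.99/0.01 = 99.
Require (66/17)ⁿ ≥ 99 ÷ (17/483) = 47817/17.
(66/17)⁵ ≈882.013 falls short of 47817/17 but (66/17)⁶ ≈3424.29 reaches it, so n = 6.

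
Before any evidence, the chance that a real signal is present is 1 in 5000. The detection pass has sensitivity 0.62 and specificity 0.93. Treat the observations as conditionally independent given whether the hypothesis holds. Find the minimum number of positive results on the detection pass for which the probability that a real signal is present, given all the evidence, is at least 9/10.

Prior odds: 0.0002 ÷ 0.9998 = 1/4999.
False-positive rate = 1 − 0.93 = 0.07; likelihood ratio of a positive = 0.62/0.07 = 62/7.
Target odds: 0.9 ÷ 0.1 = 9.
Need (1/4999) × (62/7)ⁿ ≥ 9, i.e. (62/7)ⁿ ≥ 44991.
(62/7)⁴ = 14776336/2401 falls short of 44991 but (62/7)⁵ = 916132832/16807 reaches it, so n = 5.

5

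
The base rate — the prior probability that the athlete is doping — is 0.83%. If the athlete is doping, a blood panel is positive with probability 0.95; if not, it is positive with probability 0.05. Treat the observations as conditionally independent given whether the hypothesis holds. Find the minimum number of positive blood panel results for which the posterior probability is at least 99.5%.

Prior odds = 0.0083/0.9917 = 83/9917.
Likelihood ratio of a positive = 0.95/0.05 = 19.
Target odds: 0.995 ÷ 0.005 = 199.
Require 19ⁿ ≥ 199 ÷ (83/9917) = 1973483/83.
19³ = 6859 falls short of 1973483/83 but 19⁴ = 130321 reaches it, so n = 4.

4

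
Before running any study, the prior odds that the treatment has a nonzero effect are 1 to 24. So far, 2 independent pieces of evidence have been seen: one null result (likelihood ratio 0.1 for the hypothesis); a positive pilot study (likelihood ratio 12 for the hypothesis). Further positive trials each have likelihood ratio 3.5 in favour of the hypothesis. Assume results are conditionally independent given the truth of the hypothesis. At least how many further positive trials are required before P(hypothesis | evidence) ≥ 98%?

Prior odds = 1/24.
Combined Bayes factor of the evidence already in hand = 0.1 × 12 = 1.2.
Odds after that evidence = (1/24) × 1.2 = 0.05.
Target odds = 0.98/0.02 = 49.
Need 3.5ⁿ ≥ 49 ÷ 0.05 = 980.
3.5⁵ = 525.21875 falls short of 980 but 3.5⁶ = 1838.265625 reaches it, so n = 6.

6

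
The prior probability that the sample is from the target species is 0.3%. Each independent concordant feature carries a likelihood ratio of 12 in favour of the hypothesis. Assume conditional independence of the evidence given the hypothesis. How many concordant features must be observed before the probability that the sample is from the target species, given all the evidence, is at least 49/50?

Prior odds: 0.003 ÷ 0.997 = 3/997.
Likelihood ratio per concordant feature = 12.
Target odds: 0.98 ÷ 0.02 = 49.
Require 12ⁿ ≥ 49 ÷ (3/997) = 48853/3.
12³ = 1728 falls short of 48853/3 but 12⁴ = 20736 reaches it, so n = 4.

4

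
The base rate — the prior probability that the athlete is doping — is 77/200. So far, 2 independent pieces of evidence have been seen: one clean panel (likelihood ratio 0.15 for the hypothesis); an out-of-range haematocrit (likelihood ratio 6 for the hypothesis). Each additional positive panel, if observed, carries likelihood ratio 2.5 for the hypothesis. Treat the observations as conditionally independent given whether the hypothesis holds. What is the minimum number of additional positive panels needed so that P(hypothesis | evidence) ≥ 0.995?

Prior odds = 0.385/0.615 = 77/123.
Combined Bayes factor of the evidence already in hand = 0.15 × 6 = 0.9.
Odds after that evidence = (77/123) × 0.9 = 231/410.
Target odds = 0.995/0.005 = 199.
Need 2.5ⁿ ≥ 199 ÷ (231/410) = 81590/231.
2.5⁶ = 244.140625 falls short of 81590/231 but 2.5⁷ = 610.3515625 reaches it, so n = 7.

7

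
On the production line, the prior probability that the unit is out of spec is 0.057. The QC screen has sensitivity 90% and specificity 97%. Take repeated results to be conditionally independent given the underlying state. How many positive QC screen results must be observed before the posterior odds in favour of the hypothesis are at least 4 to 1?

2

Prior odds = 0.057/0.943 = 57/943.
False-positive rate = 1 − 0.97 = 0.03; likelihood ratio of a positive = 0.9/0.03 = 30.
Target odds = 4.
Require 30ⁿ ≥ 4 ÷ (57/943) = 3772/57.
30¹ = 30 falls short of 3772/57 but 30² = 900 reaches it, so n = 2.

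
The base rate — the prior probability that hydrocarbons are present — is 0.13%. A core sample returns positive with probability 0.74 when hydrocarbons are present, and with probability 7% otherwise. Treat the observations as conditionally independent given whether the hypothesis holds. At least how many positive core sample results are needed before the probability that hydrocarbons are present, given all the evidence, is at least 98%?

Prior odds = 0.0013/0.9987 = 13/9987.
Likelihood ratio of a positive result = 0.74/0.07 = 74/7.
Target posterior odds = 0.98/0.02 = 49.
Require (74/7)ⁿ ≥ 49 ÷ (13/9987) = 489363/13.
(74/7)⁴ = 29986576/2401 falls short of 489363/13 but (74/7)⁵ ≈132029 reaches it, so n = 5.

5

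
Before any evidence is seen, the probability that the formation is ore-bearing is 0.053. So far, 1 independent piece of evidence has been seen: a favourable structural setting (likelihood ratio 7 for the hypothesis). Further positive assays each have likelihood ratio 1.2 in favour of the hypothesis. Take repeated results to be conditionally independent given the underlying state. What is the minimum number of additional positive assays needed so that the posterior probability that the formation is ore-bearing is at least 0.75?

Prior odds = 0.053/0.947 = 53/947.
Bayes factor of the evidence already in hand = 7.
Odds after that evidence = (53/947) × 7 = 371/947.
Target odds = 0.75/0.25 = 3.
Need 1.2ⁿ ≥ 3 ÷ (371/947) = 2841/371.
1.2¹¹ = 362797056/48828125 falls short of 2841/371 but 1.2¹² ≈8.9161 reaches it, so n = 12.

12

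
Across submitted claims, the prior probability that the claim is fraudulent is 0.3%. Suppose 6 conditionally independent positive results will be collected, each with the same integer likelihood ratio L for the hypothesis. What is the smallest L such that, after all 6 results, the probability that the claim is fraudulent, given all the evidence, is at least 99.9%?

Prior odds = 0.003/0.997 = 3/997.
Target odds = 0.999/0.001 = 999.
Need L⁶ ≥ 999 ÷ (3/997) = 332001.
8⁶ = 262144 < 332001 ≤ 531441 = 9⁶, so L = 9.

9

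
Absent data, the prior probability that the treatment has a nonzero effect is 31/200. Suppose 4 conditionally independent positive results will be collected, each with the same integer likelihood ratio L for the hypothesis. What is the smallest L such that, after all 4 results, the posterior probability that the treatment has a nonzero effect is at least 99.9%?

9

Prior odds = 0.155/0.845 = 31/169.
Target odds = 0.999/0.001 = 999.
Need L⁴ ≥ 999 ÷ (31/169) = 168831/31.
8⁴ = 4096 < 168831/31 ≤ 6561 = 9⁴, so L = 9.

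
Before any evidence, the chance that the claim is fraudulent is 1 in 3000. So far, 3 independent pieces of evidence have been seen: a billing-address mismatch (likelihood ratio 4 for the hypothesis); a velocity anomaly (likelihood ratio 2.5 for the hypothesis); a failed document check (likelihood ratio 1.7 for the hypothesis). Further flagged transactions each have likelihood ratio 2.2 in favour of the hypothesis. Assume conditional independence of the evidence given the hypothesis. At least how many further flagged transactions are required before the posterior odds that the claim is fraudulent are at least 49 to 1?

Prior odds = (1/3000)/(2999/3000) = 1/2999.
Combined Bayes factor of the evidence already in hand = 4 × 2.5 × 1.7 = 17.
Odds after that evidence = (1/2999) × 17 = 17/2999.
Target odds = 49.
Need 2.2ⁿ ≥ 49 ÷ (17/2999) = 146951/17.
2.2¹¹ ≈5843.18 falls short of 146951/17 but 2.2¹² ≈12855 reaches it, so n = 12.

12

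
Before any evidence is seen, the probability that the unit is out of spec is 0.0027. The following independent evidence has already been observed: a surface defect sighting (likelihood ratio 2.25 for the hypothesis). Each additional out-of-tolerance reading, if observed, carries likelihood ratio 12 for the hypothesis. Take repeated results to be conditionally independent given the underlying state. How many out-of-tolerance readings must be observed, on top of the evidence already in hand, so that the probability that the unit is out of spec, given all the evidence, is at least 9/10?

Prior odds = 0.0027/0.9973 = 27/9973.
Bayes factor of the evidence already in hand = 2.25.
Odds after that evidence = (27/9973) × 2.25 = 243/39892.
Target odds = 0.9/0.1 = 9.
Need 12ⁿ ≥ 9 ÷ (243/39892) = 39892/27.
12² = 144 falls short of 39892/27 but 12³ = 1728 reaches it, so n = 3.

3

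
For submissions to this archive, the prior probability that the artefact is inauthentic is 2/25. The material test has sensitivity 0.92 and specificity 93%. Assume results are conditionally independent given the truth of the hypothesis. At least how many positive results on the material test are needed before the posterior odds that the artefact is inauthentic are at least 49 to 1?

3

Prior odds = 0.08/0.92 = 2/23.
False-positive rate = 1 − 0.93 = 0.07; likelihood ratio of a positive = 0.92/0.07 = 92/7.
Target odds = 49.
Need (2/23) × (92/7)ⁿ ≥ 49, i.e. (92/7)ⁿ ≥ 563.5.
(92/7)² = 8464/49 falls short of 563.5 but (92/7)³ = 778688/343 reaches it, so n = 3.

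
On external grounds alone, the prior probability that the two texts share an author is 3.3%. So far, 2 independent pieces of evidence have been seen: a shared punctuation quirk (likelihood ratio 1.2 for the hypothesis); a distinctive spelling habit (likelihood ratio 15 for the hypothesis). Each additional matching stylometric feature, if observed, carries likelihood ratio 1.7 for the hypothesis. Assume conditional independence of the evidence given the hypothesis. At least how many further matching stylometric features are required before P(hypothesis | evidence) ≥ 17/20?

5

Prior odds = 0.033/0.967 = 33/967.
Combined Bayes factor of the evidence already in hand = 1.2 × 15 = 18.
Odds after that evidence = (33/967) × 18 = 594/967.
Target odds = 0.85/0.15 = 17/3.
Need 1.7ⁿ ≥ 17/3 ÷ (594/967) = 16439/1782.
1.7⁴ = 8.3521 falls short of 16439/1782 but 1.7⁵ = 1419857/100000 reaches it, so n = 5.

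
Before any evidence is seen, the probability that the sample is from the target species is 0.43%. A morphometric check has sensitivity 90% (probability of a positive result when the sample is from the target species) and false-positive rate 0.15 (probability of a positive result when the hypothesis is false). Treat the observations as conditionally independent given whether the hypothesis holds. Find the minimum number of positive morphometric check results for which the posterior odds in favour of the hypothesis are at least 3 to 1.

Prior odds = 0.0043/0.9957 = 43/9957.
Likelihood ratio of a positive result = 0.9/0.15 = 6.
Target odds = 3.
Require 6ⁿ ≥ 3 ÷ (43/9957) = 29871/43.
6³ = 216 falls short of 29871/43 but 6⁴ = 1296 reaches it, so n = 4.

4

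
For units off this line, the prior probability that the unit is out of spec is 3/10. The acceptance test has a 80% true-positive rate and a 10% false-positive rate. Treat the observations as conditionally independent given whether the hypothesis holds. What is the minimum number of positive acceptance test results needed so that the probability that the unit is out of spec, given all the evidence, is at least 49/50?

Prior odds: 0.3 ÷ 0.7 = 3/7.
Likelihood ratio of a positive result = 0.8/0.1 = 8.
Target posterior odds = 0.98/0.02 = 49.
Require 8ⁿ ≥ 49 ÷ (3/7) = 343/3.
8² = 64 falls short of 343/3 but 8³ = 512 reaches it, so n = 3.

3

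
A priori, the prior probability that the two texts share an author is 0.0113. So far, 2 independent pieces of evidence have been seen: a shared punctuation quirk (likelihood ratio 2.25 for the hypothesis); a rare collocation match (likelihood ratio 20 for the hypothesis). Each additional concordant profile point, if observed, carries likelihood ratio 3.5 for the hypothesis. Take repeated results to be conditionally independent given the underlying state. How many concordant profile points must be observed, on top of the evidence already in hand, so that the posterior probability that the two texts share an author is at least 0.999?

7

Prior odds = 0.0113/0.9887 = 113/9887.
Combined Bayes factor of the evidence already in hand = 2.25 × 20 = 45.
Odds after that evidence = (113/9887) × 45 = 5085/9887.
Target odds = 0.999/0.001 = 999.
Need 3.5ⁿ ≥ 999 ÷ (5085/9887) = 1097457/565.
3.5⁶ = 1838.265625 falls short of 1097457/565 but 3.5⁷ = 823543/128 reaches it, so n = 7.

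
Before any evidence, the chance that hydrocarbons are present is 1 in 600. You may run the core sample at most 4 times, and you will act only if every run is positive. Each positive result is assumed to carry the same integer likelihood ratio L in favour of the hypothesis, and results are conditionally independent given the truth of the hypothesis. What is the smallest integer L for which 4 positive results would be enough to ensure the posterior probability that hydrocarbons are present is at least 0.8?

Prior odds = (1/600)/(599/600) = 1/599.
Target odds = 0.8/0.2 = 4.
Need L⁴ ≥ 4 ÷ (1/599) = 2396.
6⁴ = 1296 < 2396 ≤ 2401 = 7⁴, so L = 7.

7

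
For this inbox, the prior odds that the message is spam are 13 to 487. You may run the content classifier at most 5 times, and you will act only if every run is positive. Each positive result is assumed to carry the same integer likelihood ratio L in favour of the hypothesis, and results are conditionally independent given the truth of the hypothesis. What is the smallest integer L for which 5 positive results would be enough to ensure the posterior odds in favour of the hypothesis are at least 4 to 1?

Prior odds = 13/487.
Target odds = 4.
Need L⁵ ≥ 4 ÷ (13/487) = 1948/13.
2⁵ = 32 < 1948/13 ≤ 243 = 3⁵, so L = 3.

3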